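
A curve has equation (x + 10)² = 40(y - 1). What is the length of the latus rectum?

40

Vertex (-10, 1); 4p = 40 so p = 10. Opens up.
Latus rectum length = |4p| = 40.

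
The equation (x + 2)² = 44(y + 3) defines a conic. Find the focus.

Vertex (-2, -3); 4p = 44 so p = 11. Opens up.
Focus is p units from the vertex along the axis: (h, k + p).

(-2, 8)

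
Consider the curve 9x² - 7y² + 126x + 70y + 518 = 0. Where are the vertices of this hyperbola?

9(x² + 14x) -7(y² - 10y) = -518
9(x + 7)² -7(y - 5)² = -518 + 441 - 175 = -252
Dividing both sides by -252: (y - 5)²/36 - (x + 7)²/28 = 1
Hyperbola, center (-7, 5), transverse axis vertical; a² = 36, b² = 28.
a = 6. Vertices at (h, k ± a).

(-7, -1) and (-7, 11)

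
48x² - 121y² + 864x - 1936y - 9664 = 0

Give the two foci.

48(x² + 18x) -121(y² + 16y) = 9664
48(x + 9)² -121(y + 8)² = 9664 + 3888 - 7744 = 5808
Divide by 5808: (x + 9)²/121 - (y + 8)²/48 = 1
Hyperbola, center (-9, -8), transverse axis horizontal; a² = 121, b² = 48.
c² = a² + b² = 121 + 48 = 169, so c = 13.
Foci lie on the horizontal axis through the center: (h ± c, k).

(-22, -8) and (4, -8)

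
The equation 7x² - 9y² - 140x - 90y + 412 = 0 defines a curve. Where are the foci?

Group: 7(x² - 20x) -9(y² + 10y) = -412
7(x - 10)² -9(y + 5)² = -412 + 700 - 225 = 63
Divide through by 63 to get (x - 10)²/9 - (y + 5)²/7 = 1.
Hyperbola, center (10, -5), transverse axis horizontal; a² = 9, b² = 7.
c² = a² + b² = 9 + 7 = 16, so c = 4.
Foci lie on the horizontal axis through the center: (h ± c, k).

(6, -5) and (14, -5)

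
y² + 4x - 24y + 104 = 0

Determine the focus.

Only y is squared. Complete the square in y: (y - 12)² = -4(x - 10).
Vertex (10, 12); 4p = -4 so p = -1. Opens left.
Focus is p units from the vertex along the axis: (h + p, k).

(9, 12)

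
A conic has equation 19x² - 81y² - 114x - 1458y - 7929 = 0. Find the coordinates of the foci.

Group the x- and y-terms: 19(x² - 6x) -81(y² + 18y) = 7929
19(x - 3)² -81(y + 9)² = 7929 + 171 - 6561 = 1539
Divide by 1539: (x - 3)²/81 - (y + 9)²/19 = 1
Hyperbola, center (3, -9), transverse axis horizontal; a² = 81, b² = 19.
c² = a² + b² = 81 + 19 = 100, so c = 10.
Foci lie on the horizontal axis through the center: (h ± c, k).

(-7, -9) and (13, -9)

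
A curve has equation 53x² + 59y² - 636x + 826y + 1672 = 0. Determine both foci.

(6 - √6, -7) and (6 + √6, -7)

Collect terms: 53(x² - 12x) + 59(y² + 14y) = -1672
Complete the square in x and y: 53(x - 6)² + 59(y + 7)² = -1672 + 1908 + 2891 = 3127
Divide through by 3127 to get (x - 6)²/59 + (y + 7)²/53 = 1.
Ellipse, center (6, -7), major axis horizontal; a² = 59, b² = 53.
c² = a² - b² = 59 - 53 = 6, so c = √6.
Foci lie on the horizontal axis through the center: (h ± c, k).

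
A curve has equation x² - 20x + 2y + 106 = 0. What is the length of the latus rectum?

Only x is squared. Complete the square in x: (x - 10)² = -2(y + 3).
Vertex (10, -3); 4p = -2 so p = -1/2. Opens down.
Latus rectum length = |4p| = 2.

2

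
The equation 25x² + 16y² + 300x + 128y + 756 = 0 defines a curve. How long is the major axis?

Rearranging, 25(x² + 12x) + 16(y² + 8y) = -756.
Completing the square gives 25(x + 6)² + 16(y + 4)² = -756 + 900 + 256 = 400.
Divide by 400: (x + 6)²/16 + (y + 4)²/25 = 1
Ellipse, center (-6, -4), major axis vertical; a² = 25, b² = 16.
a² = 25 so a = 5; the major axis has length 2a = 10.

10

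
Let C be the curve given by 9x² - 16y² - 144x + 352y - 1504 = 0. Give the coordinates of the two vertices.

(4, 11) and (12, 11)

Collect terms: 9(x² - 16x) -16(y² - 22y) = 1504
Complete the square: 9(x - 8)² -16(y - 11)² = 1504 + 576 - 1936 = 144
Dividing both sides by 144: (x - 8)²/16 - (y - 11)²/9 = 1
Hyperbola, center (8, 11), transverse axis horizontal; a² = 16, b² = 9.
a = 4. Vertices at (h ± a, k).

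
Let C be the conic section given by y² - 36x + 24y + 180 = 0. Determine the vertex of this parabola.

(1, -12)

Only y is squared. Complete the square in y: (y + 12)² = 36(x - 1).
Vertex (1, -12); 4p = 36 so p = 9. Opens right.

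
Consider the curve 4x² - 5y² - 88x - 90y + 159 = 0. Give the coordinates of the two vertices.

(11, -13) and (11, -5)

4(x² - 22x) -5(y² + 18y) = -159
Complete the square: 4(x - 11)² -5(y + 9)² = -159 + 484 - 405 = -80
Divide by -80: (y + 9)²/16 - (x - 11)²/20 = 1
Hyperbola, center (11, -9), transverse axis vertical; a² = 16, b² = 20.
a = 4. Vertices at (h, k ± a).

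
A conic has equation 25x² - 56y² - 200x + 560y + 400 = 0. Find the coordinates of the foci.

(4, -4) and (4, 14)

Rearranging, 25(x² - 8x) -56(y² - 10y) = -400.
Complete the square in x and y: 25(x - 4)² -56(y - 5)² = -400 + 400 - 1400 = -1400
Divide through by -1400 to get (y - 5)²/25 - (x - 4)²/56 = 1.
Hyperbola, center (4, 5), transverse axis vertical; a² = 25, b² = 56.
c² = a² + b² = 25 + 56 = 81, so c = 9.
Foci lie on the vertical axis through the center: (h, k ± c).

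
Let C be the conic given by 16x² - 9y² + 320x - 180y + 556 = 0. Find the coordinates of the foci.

Group: 16(x² + 20x) -9(y² + 20y) = -556
Complete the square: 16(x + 10)² -9(y + 10)² = -556 + 1600 - 900 = 144
Dividing both sides by 144: (x + 10)²/9 - (y + 10)²/16 = 1
Hyperbola, center (-10, -10), transverse axis horizontal; a² = 9, b² = 16.
c² = a² + b² = 9 + 16 = 25, so c = 5.
Foci lie on the horizontal axis through the center: (h ± c, k).

(-15, -10) and (-5, -10)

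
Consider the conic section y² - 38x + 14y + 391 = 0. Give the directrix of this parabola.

Only y is squared. Complete the square in y: (y + 7)² = 38(x - 9).
Vertex (9, -7); 4p = 38 so p = 19/2. Opens right.
Directrix is the vertical line x = h − p = 9 − (19/2) = -1/2.

x = -1/2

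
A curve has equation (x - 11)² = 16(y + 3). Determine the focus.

Vertex (11, -3); 4p = 16 so p = 4. Opens up.
Focus is p units from the vertex along the axis: (h, k + p).

(11, 1)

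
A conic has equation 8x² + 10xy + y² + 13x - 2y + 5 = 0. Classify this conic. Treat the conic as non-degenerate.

hyperbola

A = 8, B = 10, C = 1.
Discriminant B² − 4AC = 10² − 4·8·1 = 68.
B² − 4AC > 0 ⇒ hyperbola.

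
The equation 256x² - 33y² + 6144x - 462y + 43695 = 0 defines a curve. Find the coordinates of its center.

(-12, -7)

Rearranging, 256(x² + 24x) -33(y² + 14y) = -43695.
Complete the square: 256(x + 12)² -33(y + 7)² = -43695 + 36864 - 1617 = -8448
Divide by -8448: (y + 7)²/256 - (x + 12)²/33 = 1
Hyperbola with center (-12, -7).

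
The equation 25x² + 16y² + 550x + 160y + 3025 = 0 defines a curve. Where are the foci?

Group: 25(x² + 22x) + 16(y² + 10y) = -3025
Complete the square: 25(x + 11)² + 16(y + 5)² = -3025 + 3025 + 400 = 400
Dividing both sides by 400: (x + 11)²/16 + (y + 5)²/25 = 1
Ellipse, center (-11, -5), major axis vertical; a² = 25, b² = 16.
c² = a² - b² = 25 - 16 = 9, so c = 3.
Foci lie on the vertical axis through the center: (h, k ± c).

(-11, -8) and (-11, -2)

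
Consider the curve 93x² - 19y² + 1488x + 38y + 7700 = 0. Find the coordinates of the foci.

(-8, 1 - 4√7) and (-8, 1 + 4√7)

93(x² + 16x) -19(y² - 2y) = -7700
Complete the square: 93(x + 8)² -19(y - 1)² = -7700 + 5952 - 19 = -1767
Divide by -1767: (y - 1)²/93 - (x + 8)²/19 = 1
Hyperbola, center (-8, 1), transverse axis vertical; a² = 93, b² = 19.
c² = a² + b² = 93 + 19 = 112, so c = 4√7.
Foci lie on the vertical axis through the center: (h, k ± c).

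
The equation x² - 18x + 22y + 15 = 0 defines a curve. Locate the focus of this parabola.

(9, -5/2)

Only x is squared. Complete the square in x: (x - 9)² = -22(y - 3).
Vertex (9, 3); 4p = -22 so p = -11/2. Opens down.
Focus is p units from the vertex along the axis: (h, k + p).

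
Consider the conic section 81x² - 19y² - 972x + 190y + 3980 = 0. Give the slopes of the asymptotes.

Rearranging, 81(x² - 12x) -19(y² - 10y) = -3980.
Complete the square: 81(x - 6)² -19(y - 5)² = -3980 + 2916 - 475 = -1539
Divide by -1539: (y - 5)²/81 - (x - 6)²/19 = 1
Hyperbola, center (6, 5), transverse axis vertical; a² = 81, b² = 19.
For a vertical hyperbola the asymptotes have slope ±a/b.
Here that is ±9/√19 = ±9√19/19.

9√19/19 and -9√19/19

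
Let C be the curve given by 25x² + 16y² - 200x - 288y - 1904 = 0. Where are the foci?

Rearranging, 25(x² - 8x) + 16(y² - 18y) = 1904.
25(x - 4)² + 16(y - 9)² = 1904 + 400 + 1296 = 3600
Divide through by 3600 to get (x - 4)²/144 + (y - 9)²/225 = 1.
Ellipse, center (4, 9), major axis vertical; a² = 225, b² = 144.
c² = a² - b² = 225 - 144 = 81, so c = 9.
Foci lie on the vertical axis through the center: (h, k ± c).

(4, 0) and (4, 18)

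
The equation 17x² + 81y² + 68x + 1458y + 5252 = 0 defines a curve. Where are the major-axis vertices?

Collect terms: 17(x² + 4x) + 81(y² + 18y) = -5252
Completing the square gives 17(x + 2)² + 81(y + 9)² = -5252 + 68 + 6561 = 1377.
Dividing both sides by 1377: (x + 2)²/81 + (y + 9)²/17 = 1
Ellipse, center (-2, -9), major axis horizontal; a² = 81, b² = 17.
a = 9. Vertices at (h ± a, k).

(-11, -9) and (7, -9)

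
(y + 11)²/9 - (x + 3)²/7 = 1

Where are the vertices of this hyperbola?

(-3, -14) and (-3, -8)

Center (-3, -11). The positive term is the y-term, so the transverse axis is vertical; a² = 9, b² = 7.
a = 3. Vertices at (h, k ± a).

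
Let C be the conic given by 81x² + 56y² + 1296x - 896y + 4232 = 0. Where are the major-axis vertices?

Group the x- and y-terms: 81(x² + 16x) + 56(y² - 16y) = -4232
81(x + 8)² + 56(y - 8)² = -4232 + 5184 + 3584 = 4536
Divide through by 4536 to get (x + 8)²/56 + (y - 8)²/81 = 1.
Ellipse, center (-8, 8), major axis vertical; a² = 81, b² = 56.
a = 9. Vertices at (h, k ± a).

(-8, -1) and (-8, 17)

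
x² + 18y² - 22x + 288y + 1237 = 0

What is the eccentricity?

Rearranging, (x² - 22x) + 18(y² + 16y) = -1237.
Complete the square: (x - 11)² + 18(y + 8)² = -1237 + 121 + 1152 = 36
Divide by 36: (x - 11)²/36 + (y + 8)²/2 = 1
Ellipse, center (11, -8), major axis horizontal; a² = 36, b² = 2.
c² = a² - b² = 34, so c = √34.
e = c/a = √34/6.

e = √34/6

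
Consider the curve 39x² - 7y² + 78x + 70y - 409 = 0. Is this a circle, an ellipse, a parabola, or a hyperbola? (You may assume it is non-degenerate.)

No xy term. Coefficients of x² and y² are A = 39, C = -7.
A and C have opposite signs ⇒ hyperbola.

hyperbola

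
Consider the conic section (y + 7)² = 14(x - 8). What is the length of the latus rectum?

Vertex (8, -7); 4p = 14 so p = 7/2. Opens right.
Latus rectum length = |4p| = 14.

14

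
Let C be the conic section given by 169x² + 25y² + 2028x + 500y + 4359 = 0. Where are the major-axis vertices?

(-6, -23) and (-6, 3)

Group the x- and y-terms: 169(x² + 12x) + 25(y² + 20y) = -4359
Complete the square in x and y: 169(x + 6)² + 25(y + 10)² = -4359 + 6084 + 2500 = 4225
Dividing both sides by 4225: (x + 6)²/25 + (y + 10)²/169 = 1
Ellipse, center (-6, -10), major axis vertical; a² = 169, b² = 25.
a = 13. Vertices at (h, k ± a).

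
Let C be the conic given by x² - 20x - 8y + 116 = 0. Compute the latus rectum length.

Only x is squared. Complete the square in x: (x - 10)² = 8(y - 2).
Vertex (10, 2); 4p = 8 so p = 2. Opens up.
Latus rectum length = |4p| = 8.

8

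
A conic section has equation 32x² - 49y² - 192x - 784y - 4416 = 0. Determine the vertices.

(-4, -8) and (10, -8)

Collect terms: 32(x² - 6x) -49(y² + 16y) = 4416
Complete the square in x and y: 32(x - 3)² -49(y + 8)² = 4416 + 288 - 3136 = 1568
Divide through by 1568 to get (x - 3)²/49 - (y + 8)²/32 = 1.
Hyperbola, center (3, -8), transverse axis horizontal; a² = 49, b² = 32.
a = 7. Vertices at (h ± a, k).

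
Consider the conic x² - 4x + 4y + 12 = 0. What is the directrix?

Only x is squared. Complete the square in x: (x - 2)² = -4(y + 2).
Vertex (2, -2); 4p = -4 so p = -1. Opens down.
Directrix is the horizontal line y = k − p = -2 − (-1) = -1.

y = -1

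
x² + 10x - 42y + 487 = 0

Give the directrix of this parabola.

Only x is squared. Complete the square in x: (x + 5)² = 42(y - 11).
Vertex (-5, 11); 4p = 42 so p = 21/2. Opens up.
Directrix is the horizontal line y = k − p = 11 − (21/2) = 1/2.

y = 1/2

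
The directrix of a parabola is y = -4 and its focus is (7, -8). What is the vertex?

(7, -6)

The vertex is the midpoint between the focus and the directrix along the axis of symmetry.
Axis is vertical (directrix is horizontal). Vertex y-coordinate = (-8 + (-4))/2 = -6; x-coordinate = 7.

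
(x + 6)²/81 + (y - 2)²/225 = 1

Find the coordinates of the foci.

Center (-6, 2). The larger denominator 225 sits under the y-term, so the major axis is vertical; a² = 225, b² = 81.
c² = a² - b² = 225 - 81 = 144, so c = 12.
Foci lie on the vertical axis through the center: (h, k ± c).

(-6, -10) and (-6, 14)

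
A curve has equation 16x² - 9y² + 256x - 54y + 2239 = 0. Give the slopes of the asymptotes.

4/3 and -4/3

Collect terms: 16(x² + 16x) -9(y² + 6y) = -2239
Complete the square: 16(x + 8)² -9(y + 3)² = -2239 + 1024 - 81 = -1296
Dividing both sides by -1296: (y + 3)²/144 - (x + 8)²/81 = 1
Hyperbola, center (-8, -3), transverse axis vertical; a² = 144, b² = 81.
For a vertical hyperbola the asymptotes have slope ±a/b.
Here that is ±12/9 = ±4/3.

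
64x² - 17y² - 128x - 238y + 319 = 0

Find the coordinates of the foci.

64(x² - 2x) -17(y² + 14y) = -319
64(x - 1)² -17(y + 7)² = -319 + 64 - 833 = -1088
Divide through by -1088 to get (y + 7)²/64 - (x - 1)²/17 = 1.
Hyperbola, center (1, -7), transverse axis vertical; a² = 64, b² = 17.
c² = a² + b² = 64 + 17 = 81, so c = 9.
Foci lie on the vertical axis through the center: (h, k ± c).

(1, -16) and (1, 2)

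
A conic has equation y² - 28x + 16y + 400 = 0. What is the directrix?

Only y is squared. Complete the square in y: (y + 8)² = 28(x - 12).
Vertex (12, -8); 4p = 28 so p = 7. Opens right.
Directrix is the vertical line x = h − p = 12 − (7) = 5.

x = 5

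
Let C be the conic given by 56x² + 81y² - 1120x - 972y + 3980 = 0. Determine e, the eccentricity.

e = 5/9

Group the x- and y-terms: 56(x² - 20x) + 81(y² - 12y) = -3980
56(x - 10)² + 81(y - 6)² = -3980 + 5600 + 2916 = 4536
Divide through by 4536 to get (x - 10)²/81 + (y - 6)²/56 = 1.
Ellipse, center (10, 6), major axis horizontal; a² = 81, b² = 56.
c² = a² - b² = 25, so c = 5.
e = c/a = 5/9.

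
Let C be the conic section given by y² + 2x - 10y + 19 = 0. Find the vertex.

(3, 5)

Only y is squared. Complete the square in y: (y - 5)² = -2(x - 3).
Vertex (3, 5); 4p = -2 so p = -1/2. Opens left.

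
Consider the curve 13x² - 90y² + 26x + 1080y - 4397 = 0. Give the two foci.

13(x² + 2x) -90(y² - 12y) = 4397
Completing the square gives 13(x + 1)² -90(y - 6)² = 4397 + 13 - 3240 = 1170.
Divide by 1170: (x + 1)²/90 - (y - 6)²/13 = 1
Hyperbola, center (-1, 6), transverse axis horizontal; a² = 90, b² = 13.
c² = a² + b² = 90 + 13 = 103, so c = √103.
Foci lie on the horizontal axis through the center: (h ± c, k).

(-1 - √103, 6) and (-1 + √103, 6)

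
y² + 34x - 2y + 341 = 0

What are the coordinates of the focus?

(-37/2, 1)

Only y is squared. Complete the square in y: (y - 1)² = -34(x + 10).
Vertex (-10, 1); 4p = -34 so p = -17/2. Opens left.
Focus is p units from the vertex along the axis: (h + p, k).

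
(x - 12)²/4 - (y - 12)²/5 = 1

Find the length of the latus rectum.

5

Center (12, 12). The positive term is the x-term, so the transverse axis is horizontal; a² = 4, b² = 5.
Latus rectum length = 2b²/a = 2·5/2 = 5.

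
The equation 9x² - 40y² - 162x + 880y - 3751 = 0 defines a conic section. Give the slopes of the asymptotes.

Collect terms: 9(x² - 18x) -40(y² - 22y) = 3751
Complete the square: 9(x - 9)² -40(y - 11)² = 3751 + 729 - 4840 = -360
Divide through by -360 to get (y - 11)²/9 - (x - 9)²/40 = 1.
Hyperbola, center (9, 11), transverse axis vertical; a² = 9, b² = 40.
For a vertical hyperbola the asymptotes have slope ±a/b.
Here that is ±3/2√10 = ±3√10/20.

3√10/20 and -3√10/20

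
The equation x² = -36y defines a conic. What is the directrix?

Vertex (0, 0); 4p = -36 so p = -9. Opens down.
Directrix is the horizontal line y = k − p = 0 − (-9) = 9.

y = 9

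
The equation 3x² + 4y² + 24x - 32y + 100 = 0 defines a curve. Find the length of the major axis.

4

3(x² + 8x) + 4(y² - 8y) = -100
Complete the square: 3(x + 4)² + 4(y - 4)² = -100 + 48 + 64 = 12
Dividing both sides by 12: (x + 4)²/4 + (y - 4)²/3 = 1
Ellipse, center (-4, 4), major axis horizontal; a² = 4, b² = 3.
a² = 4 so a = 2; the major axis has length 2a = 4.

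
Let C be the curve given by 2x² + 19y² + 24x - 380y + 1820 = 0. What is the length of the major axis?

4√19

Group: 2(x² + 12x) + 19(y² - 20y) = -1820
2(x + 6)² + 19(y - 10)² = -1820 + 72 + 1900 = 152
Dividing both sides by 152: (x + 6)²/76 + (y - 10)²/8 = 1
Ellipse, center (-6, 10), major axis horizontal; a² = 76, b² = 8.
a² = 76 so a = 2√19; the major axis has length 2a = 4√19.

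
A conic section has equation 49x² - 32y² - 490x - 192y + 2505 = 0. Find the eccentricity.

e = 9/7

49(x² - 10x) -32(y² + 6y) = -2505
Completing the square gives 49(x - 5)² -32(y + 3)² = -2505 + 1225 - 288 = -1568.
Divide by -1568: (y + 3)²/49 - (x - 5)²/32 = 1
Hyperbola, center (5, -3), transverse axis vertical; a² = 49, b² = 32.
c² = a² + b² = 81, so c = 9.
e = c/a = 9/7.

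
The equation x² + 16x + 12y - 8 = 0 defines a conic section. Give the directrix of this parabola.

Only x is squared. Complete the square in x: (x + 8)² = -12(y - 6).
Vertex (-8, 6); 4p = -12 so p = -3. Opens down.
Directrix is the horizontal line y = k − p = 6 − (-3) = 9.

y = 9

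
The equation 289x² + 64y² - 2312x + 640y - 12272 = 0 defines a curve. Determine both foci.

Rearranging, 289(x² - 8x) + 64(y² + 10y) = 12272.
Completing the square gives 289(x - 4)² + 64(y + 5)² = 12272 + 4624 + 1600 = 18496.
Divide through by 18496 to get (x - 4)²/64 + (y + 5)²/289 = 1.
Ellipse, center (4, -5), major axis vertical; a² = 289, b² = 64.
c² = a² - b² = 289 - 64 = 225, so c = 15.
Foci lie on the vertical axis through the center: (h, k ± c).

(4, -20) and (4, 10)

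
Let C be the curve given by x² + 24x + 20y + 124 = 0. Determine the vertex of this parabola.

Only x is squared. Complete the square in x: (x + 12)² = -20(y - 1).
Vertex (-12, 1); 4p = -20 so p = -5. Opens down.

(-12, 1)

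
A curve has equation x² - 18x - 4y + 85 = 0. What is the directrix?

Only x is squared. Complete the square in x: (x - 9)² = 4(y - 1).
Vertex (9, 1); 4p = 4 so p = 1. Opens up.
Directrix is the horizontal line y = k − p = 1 − (1) = 0.

y = 0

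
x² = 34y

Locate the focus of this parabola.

Vertex (0, 0); 4p = 34 so p = 17/2. Opens up.
Focus is p units from the vertex along the axis: (h, k + p).

(0, 17/2)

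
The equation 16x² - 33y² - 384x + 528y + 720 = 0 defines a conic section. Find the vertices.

(12, 4) and (12, 12)

Group the x- and y-terms: 16(x² - 24x) -33(y² - 16y) = -720
Complete the square: 16(x - 12)² -33(y - 8)² = -720 + 2304 - 2112 = -528
Divide by -528: (y - 8)²/16 - (x - 12)²/33 = 1
Hyperbola, center (12, 8), transverse axis vertical; a² = 16, b² = 33.
a = 4. Vertices at (h, k ± a).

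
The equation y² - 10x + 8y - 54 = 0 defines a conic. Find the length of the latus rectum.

Only y is squared. Complete the square in y: (y + 4)² = 10(x + 7).
Vertex (-7, -4); 4p = 10 so p = 5/2. Opens right.
Latus rectum length = |4p| = 10.

10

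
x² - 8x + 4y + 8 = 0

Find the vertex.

(4, 2)

Only x is squared. Complete the square in x: (x - 4)² = -4(y - 2).
Vertex (4, 2); 4p = -4 so p = -1. Opens down.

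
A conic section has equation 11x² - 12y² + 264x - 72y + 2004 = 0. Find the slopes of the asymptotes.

√33/6 and -√33/6

Group the x- and y-terms: 11(x² + 24x) -12(y² + 6y) = -2004
Complete the square: 11(x + 12)² -12(y + 3)² = -2004 + 1584 - 108 = -528
Dividing both sides by -528: (y + 3)²/44 - (x + 12)²/48 = 1
Hyperbola, center (-12, -3), transverse axis vertical; a² = 44, b² = 48.
For a vertical hyperbola the asymptotes have slope ±a/b.
Here that is ±2√11/4√3 = ±√33/6.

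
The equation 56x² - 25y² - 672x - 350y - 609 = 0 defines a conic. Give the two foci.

Group: 56(x² - 12x) -25(y² + 14y) = 609
56(x - 6)² -25(y + 7)² = 609 + 2016 - 1225 = 1400
Divide by 1400: (x - 6)²/25 - (y + 7)²/56 = 1
Hyperbola, center (6, -7), transverse axis horizontal; a² = 25, b² = 56.
c² = a² + b² = 25 + 56 = 81, so c = 9.
Foci lie on the horizontal axis through the center: (h ± c, k).

(-3, -7) and (15, -7)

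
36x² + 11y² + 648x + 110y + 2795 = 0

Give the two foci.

36(x² + 18x) + 11(y² + 10y) = -2795
36(x + 9)² + 11(y + 5)² = -2795 + 2916 + 275 = 396
Divide through by 396 to get (x + 9)²/11 + (y + 5)²/36 = 1.
Ellipse, center (-9, -5), major axis vertical; a² = 36, b² = 11.
c² = a² - b² = 36 - 11 = 25, so c = 5.
Foci lie on the vertical axis through the center: (h, k ± c).

(-9, -10) and (-9, 0)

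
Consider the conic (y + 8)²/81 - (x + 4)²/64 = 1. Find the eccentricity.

e = √145/9

Center (-4, -8). The positive term is the y-term, so the transverse axis is vertical; a² = 81, b² = 64.
c² = a² + b² = 145, so c = √145.
e = c/a = √145/9.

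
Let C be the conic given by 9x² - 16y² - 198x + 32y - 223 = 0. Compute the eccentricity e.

e = 5/4

9(x² - 22x) -16(y² - 2y) = 223
Complete the square in x and y: 9(x - 11)² -16(y - 1)² = 223 + 1089 - 16 = 1296
Divide through by 1296 to get (x - 11)²/144 - (y - 1)²/81 = 1.
Hyperbola, center (11, 1), transverse axis horizontal; a² = 144, b² = 81.
c² = a² + b² = 225, so c = 15.
e = c/a = 15/12 = 5/4.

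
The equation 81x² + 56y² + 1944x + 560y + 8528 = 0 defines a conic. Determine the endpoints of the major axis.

Group: 81(x² + 24x) + 56(y² + 10y) = -8528
Complete the square in x and y: 81(x + 12)² + 56(y + 5)² = -8528 + 11664 + 1400 = 4536
Dividing both sides by 4536: (x + 12)²/56 + (y + 5)²/81 = 1
Ellipse, center (-12, -5), major axis vertical; a² = 81, b² = 56.
a = 9. Vertices at (h, k ± a).

(-12, -14) and (-12, 4)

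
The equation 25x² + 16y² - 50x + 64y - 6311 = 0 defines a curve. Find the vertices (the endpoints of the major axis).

Group the x- and y-terms: 25(x² - 2x) + 16(y² + 4y) = 6311
Complete the square in x and y: 25(x - 1)² + 16(y + 2)² = 6311 + 25 + 64 = 6400
Divide by 6400: (x - 1)²/256 + (y + 2)²/400 = 1
Ellipse, center (1, -2), major axis vertical; a² = 400, b² = 256.
a = 20. Vertices at (h, k ± a).

(1, -22) and (1, 18)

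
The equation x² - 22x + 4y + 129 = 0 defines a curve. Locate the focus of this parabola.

(11, -3)

Only x is squared. Complete the square in x: (x - 11)² = -4(y + 2).
Vertex (11, -2); 4p = -4 so p = -1. Opens down.
Focus is p units from the vertex along the axis: (h, k + p).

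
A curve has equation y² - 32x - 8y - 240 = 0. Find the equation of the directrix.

Only y is squared. Complete the square in y: (y - 4)² = 32(x + 8).
Vertex (-8, 4); 4p = 32 so p = 8. Opens right.
Directrix is the vertical line x = h − p = -8 − (8) = -16.

x = -16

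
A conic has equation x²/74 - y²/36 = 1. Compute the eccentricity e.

Center (0, 0). The positive term is the x-term, so the transverse axis is horizontal; a² = 74, b² = 36.
c² = a² + b² = 110, so c = √110.
e = c/a = √110/√74 = √2035/37.

e = √2035/37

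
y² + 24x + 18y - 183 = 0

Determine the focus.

(5, -9)

Only y is squared. Complete the square in y: (y + 9)² = -24(x - 11).
Vertex (11, -9); 4p = -24 so p = -6. Opens left.
Focus is p units from the vertex along the axis: (h + p, k).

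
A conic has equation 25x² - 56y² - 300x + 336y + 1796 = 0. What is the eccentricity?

Group the x- and y-terms: 25(x² - 12x) -56(y² - 6y) = -1796
Complete the square: 25(x - 6)² -56(y - 3)² = -1796 + 900 - 504 = -1400
Divide through by -1400 to get (y - 3)²/25 - (x - 6)²/56 = 1.
Hyperbola, center (6, 3), transverse axis vertical; a² = 25, b² = 56.
c² = a² + b² = 81, so c = 9.
e = c/a = 9/5.

e = 9/5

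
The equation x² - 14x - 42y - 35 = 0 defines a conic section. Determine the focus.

Only x is squared. Complete the square in x: (x - 7)² = 42(y + 2).
Vertex (7, -2); 4p = 42 so p = 21/2. Opens up.
Focus is p units from the vertex along the axis: (h, k + p).

(7, 17/2)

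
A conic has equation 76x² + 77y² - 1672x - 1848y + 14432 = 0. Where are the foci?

(10, 12) and (12, 12)

Group the x- and y-terms: 76(x² - 22x) + 77(y² - 24y) = -14432
Complete the square: 76(x - 11)² + 77(y - 12)² = -14432 + 9196 + 11088 = 5852
Divide by 5852: (x - 11)²/77 + (y - 12)²/76 = 1
Ellipse, center (11, 12), major axis horizontal; a² = 77, b² = 76.
c² = a² - b² = 77 - 76 = 1, so c = 1.
Foci lie on the horizontal axis through the center: (h ± c, k).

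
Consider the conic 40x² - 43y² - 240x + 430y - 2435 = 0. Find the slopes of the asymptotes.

Rearranging, 40(x² - 6x) -43(y² - 10y) = 2435.
Complete the square: 40(x - 3)² -43(y - 5)² = 2435 + 360 - 1075 = 1720
Divide by 1720: (x - 3)²/43 - (y - 5)²/40 = 1
Hyperbola, center (3, 5), transverse axis horizontal; a² = 43, b² = 40.
For a horizontal hyperbola the asymptotes have slope ±b/a.
Here that is ±2√10/√43 = ±2√430/43.

2√430/43 and -2√430/43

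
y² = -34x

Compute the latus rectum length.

Vertex (0, 0); 4p = -34 so p = -17/2. Opens left.
Latus rectum length = |4p| = 34.

34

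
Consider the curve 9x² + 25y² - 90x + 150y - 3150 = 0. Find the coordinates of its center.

(5, -3)

Group the x- and y-terms: 9(x² - 10x) + 25(y² + 6y) = 3150
Completing the square gives 9(x - 5)² + 25(y + 3)² = 3150 + 225 + 225 = 3600.
Divide by 3600: (x - 5)²/400 + (y + 3)²/144 = 1
Ellipse with center (5, -3).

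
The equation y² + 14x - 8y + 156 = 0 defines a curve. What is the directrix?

x = -13/2

Only y is squared. Complete the square in y: (y - 4)² = -14(x + 10).
Vertex (-10, 4); 4p = -14 so p = -7/2. Opens left.
Directrix is the vertical line x = h − p = -10 − (-7/2) = -13/2.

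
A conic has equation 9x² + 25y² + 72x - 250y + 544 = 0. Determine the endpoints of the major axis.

Collect terms: 9(x² + 8x) + 25(y² - 10y) = -544
Completing the square gives 9(x + 4)² + 25(y - 5)² = -544 + 144 + 625 = 225.
Dividing both sides by 225: (x + 4)²/25 + (y - 5)²/9 = 1
Ellipse, center (-4, 5), major axis horizontal; a² = 25, b² = 9.
a = 5. Vertices at (h ± a, k).

(-9, 5) and (1, 5)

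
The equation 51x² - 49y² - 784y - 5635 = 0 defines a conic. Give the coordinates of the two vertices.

(-7, -8) and (7, -8)

51x² -49(y² + 16y) = 5635
Complete the square in x and y: 51x² -49(y + 8)² = 5635 + 0 - 3136 = 2499
Divide by 2499: x²/49 - (y + 8)²/51 = 1
Hyperbola, center (0, -8), transverse axis horizontal; a² = 49, b² = 51.
a = 7. Vertices at (h ± a, k).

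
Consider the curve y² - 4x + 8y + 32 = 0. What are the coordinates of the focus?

(5, -4)

Only y is squared. Complete the square in y: (y + 4)² = 4(x - 4).
Vertex (4, -4); 4p = 4 so p = 1. Opens right.
Focus is p units from the vertex along the axis: (h + p, k).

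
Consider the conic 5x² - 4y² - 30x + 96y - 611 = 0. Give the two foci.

Group: 5(x² - 6x) -4(y² - 24y) = 611
Completing the square gives 5(x - 3)² -4(y - 12)² = 611 + 45 - 576 = 80.
Divide by 80: (x - 3)²/16 - (y - 12)²/20 = 1
Hyperbola, center (3, 12), transverse axis horizontal; a² = 16, b² = 20.
c² = a² + b² = 16 + 20 = 36, so c = 6.
Foci lie on the horizontal axis through the center: (h ± c, k).

(-3, 12) and (9, 12)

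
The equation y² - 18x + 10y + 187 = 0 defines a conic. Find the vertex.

(9, -5)

Only y is squared. Complete the square in y: (y + 5)² = 18(x - 9).
Vertex (9, -5); 4p = 18 so p = 9/2. Opens right.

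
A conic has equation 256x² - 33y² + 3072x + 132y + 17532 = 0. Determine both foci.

(-6, -15) and (-6, 19)

Group: 256(x² + 12x) -33(y² - 4y) = -17532
Complete the square in x and y: 256(x + 6)² -33(y - 2)² = -17532 + 9216 - 132 = -8448
Dividing both sides by -8448: (y - 2)²/256 - (x + 6)²/33 = 1
Hyperbola, center (-6, 2), transverse axis vertical; a² = 256, b² = 33.
c² = a² + b² = 256 + 33 = 289, so c = 17.
Foci lie on the vertical axis through the center: (h, k ± c).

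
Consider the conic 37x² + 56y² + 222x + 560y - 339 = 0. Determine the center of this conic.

Collect terms: 37(x² + 6x) + 56(y² + 10y) = 339
37(x + 3)² + 56(y + 5)² = 339 + 333 + 1400 = 2072
Divide through by 2072 to get (x + 3)²/56 + (y + 5)²/37 = 1.
Ellipse with center (-3, -5).

(-3, -5)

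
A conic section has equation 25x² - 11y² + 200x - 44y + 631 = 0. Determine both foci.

(-4, -8) and (-4, 4)

25(x² + 8x) -11(y² + 4y) = -631
Complete the square: 25(x + 4)² -11(y + 2)² = -631 + 400 - 44 = -275
Divide by -275: (y + 2)²/25 - (x + 4)²/11 = 1
Hyperbola, center (-4, -2), transverse axis vertical; a² = 25, b² = 11.
c² = a² + b² = 25 + 11 = 36, so c = 6.
Foci lie on the vertical axis through the center: (h, k ± c).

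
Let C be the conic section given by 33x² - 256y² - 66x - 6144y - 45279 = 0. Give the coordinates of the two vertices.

(-15, -12) and (17, -12)

33(x² - 2x) -256(y² + 24y) = 45279
Complete the square in x and y: 33(x - 1)² -256(y + 12)² = 45279 + 33 - 36864 = 8448
Divide by 8448: (x - 1)²/256 - (y + 12)²/33 = 1
Hyperbola, center (1, -12), transverse axis horizontal; a² = 256, b² = 33.
a = 16. Vertices at (h ± a, k).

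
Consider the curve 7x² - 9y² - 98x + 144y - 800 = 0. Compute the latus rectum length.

14

Group the x- and y-terms: 7(x² - 14x) -9(y² - 16y) = 800
Completing the square gives 7(x - 7)² -9(y - 8)² = 800 + 343 - 576 = 567.
Divide through by 567 to get (x - 7)²/81 - (y - 8)²/63 = 1.
Hyperbola, center (7, 8), transverse axis horizontal; a² = 81, b² = 63.
Latus rectum length = 2b²/a = 2·63/9 = 14.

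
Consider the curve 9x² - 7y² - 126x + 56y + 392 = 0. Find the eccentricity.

e = 4/3

Group: 9(x² - 14x) -7(y² - 8y) = -392
Complete the square in x and y: 9(x - 7)² -7(y - 4)² = -392 + 441 - 112 = -63
Divide by -63: (y - 4)²/9 - (x - 7)²/7 = 1
Hyperbola, center (7, 4), transverse axis vertical; a² = 9, b² = 7.
c² = a² + b² = 16, so c = 4.
e = c/a = 4/3.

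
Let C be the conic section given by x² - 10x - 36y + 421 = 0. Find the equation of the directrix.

y = 2

Only x is squared. Complete the square in x: (x - 5)² = 36(y - 11).
Vertex (5, 11); 4p = 36 so p = 9. Opens up.
Directrix is the horizontal line y = k − p = 11 − (9) = 2.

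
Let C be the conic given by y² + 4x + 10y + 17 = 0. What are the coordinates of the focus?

(1, -5)

Only y is squared. Complete the square in y: (y + 5)² = -4(x - 2).
Vertex (2, -5); 4p = -4 so p = -1. Opens left.
Focus is p units from the vertex along the axis: (h + p, k).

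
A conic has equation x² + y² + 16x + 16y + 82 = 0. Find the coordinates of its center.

(x² + 16x) + (y² + 16y) = -82
(x + 8)² + (y + 8)² = -82 + 64 + 64 = 46
So (x + 8)² + (y + 8)² = 46.
Circle centered at (-8, -8) with r² = 46.

(-8, -8)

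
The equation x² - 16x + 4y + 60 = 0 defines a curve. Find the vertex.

Only x is squared. Complete the square in x: (x - 8)² = -4(y - 1).
Vertex (8, 1); 4p = -4 so p = -1. Opens down.

(8, 1)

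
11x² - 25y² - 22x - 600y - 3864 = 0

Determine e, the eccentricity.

e = 6/5

Collect terms: 11(x² - 2x) -25(y² + 24y) = 3864
Complete the square: 11(x - 1)² -25(y + 12)² = 3864 + 11 - 3600 = 275
Dividing both sides by 275: (x - 1)²/25 - (y + 12)²/11 = 1
Hyperbola, center (1, -12), transverse axis horizontal; a² = 25, b² = 11.
c² = a² + b² = 36, so c = 6.
e = c/a = 6/5.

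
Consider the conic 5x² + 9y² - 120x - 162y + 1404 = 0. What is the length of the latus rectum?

Group: 5(x² - 24x) + 9(y² - 18y) = -1404
Complete the square in x and y: 5(x - 12)² + 9(y - 9)² = -1404 + 720 + 729 = 45
Dividing both sides by 45: (x - 12)²/9 + (y - 9)²/5 = 1
Ellipse, center (12, 9), major axis horizontal; a² = 9, b² = 5.
Latus rectum length = 2b²/a = 2·5/3 = 10/3.

10/3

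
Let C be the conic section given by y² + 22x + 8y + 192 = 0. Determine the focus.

(-27/2, -4)

Only y is squared. Complete the square in y: (y + 4)² = -22(x + 8).
Vertex (-8, -4); 4p = -22 so p = -11/2. Opens left.
Focus is p units from the vertex along the axis: (h + p, k).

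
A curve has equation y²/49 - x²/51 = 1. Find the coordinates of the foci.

(0, -10) and (0, 10)

Center (0, 0). The positive term is the y-term, so the transverse axis is vertical; a² = 49, b² = 51.
c² = a² + b² = 49 + 51 = 100, so c = 10.
Foci lie on the vertical axis through the center: (h, k ± c).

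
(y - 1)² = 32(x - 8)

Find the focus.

Vertex (8, 1); 4p = 32 so p = 8. Opens right.
Focus is p units from the vertex along the axis: (h + p, k).

(16, 1)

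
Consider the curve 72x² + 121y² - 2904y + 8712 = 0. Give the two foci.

(-7, 12) and (7, 12)

Rearranging, 72x² + 121(y² - 24y) = -8712.
Complete the square in x and y: 72x² + 121(y - 12)² = -8712 + 0 + 17424 = 8712
Divide by 8712: x²/121 + (y - 12)²/72 = 1
Ellipse, center (0, 12), major axis horizontal; a² = 121, b² = 72.
c² = a² - b² = 121 - 72 = 49, so c = 7.
Foci lie on the horizontal axis through the center: (h ± c, k).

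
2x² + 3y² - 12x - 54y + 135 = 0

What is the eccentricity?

Group: 2(x² - 6x) + 3(y² - 18y) = -135
Completing the square gives 2(x - 3)² + 3(y - 9)² = -135 + 18 + 243 = 126.
Divide by 126: (x - 3)²/63 + (y - 9)²/42 = 1
Ellipse, center (3, 9), major axis horizontal; a² = 63, b² = 42.
c² = a² - b² = 21, so c = √21.
e = c/a = √21/3√7 = √3/3.

e = √3/3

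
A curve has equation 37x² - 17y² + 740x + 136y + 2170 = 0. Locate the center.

(-10, 4)

37(x² + 20x) -17(y² - 8y) = -2170
37(x + 10)² -17(y - 4)² = -2170 + 3700 - 272 = 1258
Divide through by 1258 to get (x + 10)²/34 - (y - 4)²/74 = 1.
Hyperbola with center (-10, 4).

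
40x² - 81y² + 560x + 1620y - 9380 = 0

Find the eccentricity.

e = 11/9

Rearranging, 40(x² + 14x) -81(y² - 20y) = 9380.
Complete the square: 40(x + 7)² -81(y - 10)² = 9380 + 1960 - 8100 = 3240
Divide by 3240: (x + 7)²/81 - (y - 10)²/40 = 1
Hyperbola, center (-7, 10), transverse axis horizontal; a² = 81, b² = 40.
c² = a² + b² = 121, so c = 11.
e = c/a = 11/9.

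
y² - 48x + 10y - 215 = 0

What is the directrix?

x = -17

Only y is squared. Complete the square in y: (y + 5)² = 48(x + 5).
Vertex (-5, -5); 4p = 48 so p = 12. Opens right.
Directrix is the vertical line x = h − p = -5 − (12) = -17.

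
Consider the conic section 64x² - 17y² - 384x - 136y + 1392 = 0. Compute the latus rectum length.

17/4

Group: 64(x² - 6x) -17(y² + 8y) = -1392
Complete the square in x and y: 64(x - 3)² -17(y + 4)² = -1392 + 576 - 272 = -1088
Divide through by -1088 to get (y + 4)²/64 - (x - 3)²/17 = 1.
Hyperbola, center (3, -4), transverse axis vertical; a² = 64, b² = 17.
Latus rectum length = 2b²/a = 2·17/8 = 17/4.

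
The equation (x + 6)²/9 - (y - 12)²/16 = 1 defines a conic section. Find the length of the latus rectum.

Center (-6, 12). The positive term is the x-term, so the transverse axis is horizontal; a² = 9, b² = 16.
Latus rectum length = 2b²/a = 2·16/3 = 32/3.

32/3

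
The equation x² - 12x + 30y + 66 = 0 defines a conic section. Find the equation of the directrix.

y = 13/2

Only x is squared. Complete the square in x: (x - 6)² = -30(y + 1).
Vertex (6, -1); 4p = -30 so p = -15/2. Opens down.
Directrix is the horizontal line y = k − p = -1 − (-15/2) = 13/2.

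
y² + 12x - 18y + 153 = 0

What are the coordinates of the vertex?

(-6, 9)

Only y is squared. Complete the square in y: (y - 9)² = -12(x + 6).
Vertex (-6, 9); 4p = -12 so p = -3. Opens left.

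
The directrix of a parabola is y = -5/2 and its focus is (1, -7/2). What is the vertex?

The vertex is the midpoint between the focus and the directrix along the axis of symmetry.
Axis is vertical (directrix is horizontal). Vertex y-coordinate = (-7/2 + (-5/2))/2 = -3; x-coordinate = 1.

(1, -3)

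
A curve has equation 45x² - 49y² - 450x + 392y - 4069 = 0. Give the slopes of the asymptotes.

45(x² - 10x) -49(y² - 8y) = 4069
Completing the square gives 45(x - 5)² -49(y - 4)² = 4069 + 1125 - 784 = 4410.
Divide through by 4410 to get (x - 5)²/98 - (y - 4)²/90 = 1.
Hyperbola, center (5, 4), transverse axis horizontal; a² = 98, b² = 90.
For a horizontal hyperbola the asymptotes have slope ±b/a.
Here that is ±3√10/7√2 = ±3√5/7.

3√5/7 and -3√5/7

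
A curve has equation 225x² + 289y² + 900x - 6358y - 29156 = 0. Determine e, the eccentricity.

Group the x- and y-terms: 225(x² + 4x) + 289(y² - 22y) = 29156
Complete the square in x and y: 225(x + 2)² + 289(y - 11)² = 29156 + 900 + 34969 = 65025
Divide through by 65025 to get (x + 2)²/289 + (y - 11)²/225 = 1.
Ellipse, center (-2, 11), major axis horizontal; a² = 289, b² = 225.
c² = a² - b² = 64, so c = 8.
e = c/a = 8/17.

e = 8/17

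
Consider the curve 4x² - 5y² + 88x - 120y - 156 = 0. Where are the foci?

(-11, -18) and (-11, -6)

Rearranging, 4(x² + 22x) -5(y² + 24y) = 156.
Complete the square: 4(x + 11)² -5(y + 12)² = 156 + 484 - 720 = -80
Divide by -80: (y + 12)²/16 - (x + 11)²/20 = 1
Hyperbola, center (-11, -12), transverse axis vertical; a² = 16, b² = 20.
c² = a² + b² = 16 + 20 = 36, so c = 6.
Foci lie on the vertical axis through the center: (h, k ± c).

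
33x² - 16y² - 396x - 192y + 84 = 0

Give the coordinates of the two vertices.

33(x² - 12x) -16(y² + 12y) = -84
33(x - 6)² -16(y + 6)² = -84 + 1188 - 576 = 528
Divide through by 528 to get (x - 6)²/16 - (y + 6)²/33 = 1.
Hyperbola, center (6, -6), transverse axis horizontal; a² = 16, b² = 33.
a = 4. Vertices at (h ± a, k).

(2, -6) and (10, -6)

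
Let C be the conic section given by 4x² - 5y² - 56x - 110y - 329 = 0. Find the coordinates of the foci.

(7, -17) and (7, -5)

Group: 4(x² - 14x) -5(y² + 22y) = 329
Complete the square: 4(x - 7)² -5(y + 11)² = 329 + 196 - 605 = -80
Divide through by -80 to get (y + 11)²/16 - (x - 7)²/20 = 1.
Hyperbola, center (7, -11), transverse axis vertical; a² = 16, b² = 20.
c² = a² + b² = 16 + 20 = 36, so c = 6.
Foci lie on the vertical axis through the center: (h, k ± c).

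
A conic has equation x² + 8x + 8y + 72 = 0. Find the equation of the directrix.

y = -5

Only x is squared. Complete the square in x: (x + 4)² = -8(y + 7).
Vertex (-4, -7); 4p = -8 so p = -2. Opens down.
Directrix is the horizontal line y = k − p = -7 − (-2) = -5.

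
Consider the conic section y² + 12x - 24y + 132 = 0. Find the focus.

(-2, 12)

Only y is squared. Complete the square in y: (y - 12)² = -12(x - 1).
Vertex (1, 12); 4p = -12 so p = -3. Opens left.
Focus is p units from the vertex along the axis: (h + p, k).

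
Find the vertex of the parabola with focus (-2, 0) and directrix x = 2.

The vertex is the midpoint between the focus and the directrix along the axis of symmetry.
Axis is horizontal (directrix is vertical). Vertex x-coordinate = (-2 + 2)/2 = 0; y-coordinate = 0.

(0, 0)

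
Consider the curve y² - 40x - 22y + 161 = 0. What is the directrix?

x = -9

Only y is squared. Complete the square in y: (y - 11)² = 40(x - 1).
Vertex (1, 11); 4p = 40 so p = 10. Opens right.
Directrix is the vertical line x = h − p = 1 − (10) = -9.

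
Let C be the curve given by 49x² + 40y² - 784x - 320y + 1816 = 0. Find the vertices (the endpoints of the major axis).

(8, -3) and (8, 11)

Rearranging, 49(x² - 16x) + 40(y² - 8y) = -1816.
Complete the square in x and y: 49(x - 8)² + 40(y - 4)² = -1816 + 3136 + 640 = 1960
Divide through by 1960 to get (x - 8)²/40 + (y - 4)²/49 = 1.
Ellipse, center (8, 4), major axis vertical; a² = 49, b² = 40.
a = 7. Vertices at (h, k ± a).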